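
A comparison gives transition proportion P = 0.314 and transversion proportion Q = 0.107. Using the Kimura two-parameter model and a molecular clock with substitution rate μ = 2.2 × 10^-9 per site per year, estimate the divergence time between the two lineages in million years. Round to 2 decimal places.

164.59

Under the Kimura two-parameter model, d = −½ ln(1 − 2P − Q) − ¼ ln(1 − 2Q).
1 − 2P − Q = 0.265, giving −½ ln(0.265) = 0.664013.
1 − 2Q = 0.786, giving −¼ ln(0.786) = 0.060200.
d = 0.664013 + 0.060200 = 0.724213.
Under a molecular clock d = 2μt, so t = d/(2μ) = 0.724213 / (2 × 2.2 × 10^-9) = 164.59 million years.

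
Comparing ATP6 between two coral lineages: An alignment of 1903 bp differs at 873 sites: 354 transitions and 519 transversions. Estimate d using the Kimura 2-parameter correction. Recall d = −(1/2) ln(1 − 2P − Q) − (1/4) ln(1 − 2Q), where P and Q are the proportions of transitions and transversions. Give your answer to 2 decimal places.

P = 354/1903 ≈ 0.186022 and Q = 519/1903 ≈ 0.272727.
Under the Kimura two-parameter model, d = −½ ln(1 − 2P − Q) − ¼ ln(1 − 2Q).
1 − 2P − Q = 0.355229, giving −½ ln(0.355229) = 0.517496.
1 − 2Q = 0.454546, giving −¼ ln(0.454546) = 0.197114.
d = 0.517496 + 0.197114 = 0.714610.

0.71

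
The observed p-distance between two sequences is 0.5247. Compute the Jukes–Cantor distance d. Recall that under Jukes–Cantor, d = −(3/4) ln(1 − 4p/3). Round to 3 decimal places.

d = −(3/4) ln(1 − 4p/3) = −0.75 ln(1 − 0.6996) = −0.75 ln(0.3004)
  = −0.75 × (-1.202640) = 0.901980 substitutions/site.

0.902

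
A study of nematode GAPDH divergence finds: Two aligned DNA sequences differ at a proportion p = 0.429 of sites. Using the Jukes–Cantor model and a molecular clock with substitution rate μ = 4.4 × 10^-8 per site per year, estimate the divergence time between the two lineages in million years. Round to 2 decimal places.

7.23

d = −(3/4) ln(1 − 4p/3) = −0.75 ln(1 − 0.572) = −0.75 ln(0.428)
  = −0.75 × (-0.848632) = 0.636474 substitutions/site.
Under a molecular clock d = 2μt, so t = d/(2μ) = 0.636474 / (2 × 4.4 × 10^-8) = 7.23 million years.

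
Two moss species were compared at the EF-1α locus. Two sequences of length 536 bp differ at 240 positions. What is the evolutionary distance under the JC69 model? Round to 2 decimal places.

p = 240/536 ≈ 0.447761.
d = −(3/4) ln(1 − 4p/3) = −0.75 ln(1 − 0.597015) = −0.75 ln(0.402985)
  = −0.75 × (-0.908856) = 0.681642 substitutions/site.

0.68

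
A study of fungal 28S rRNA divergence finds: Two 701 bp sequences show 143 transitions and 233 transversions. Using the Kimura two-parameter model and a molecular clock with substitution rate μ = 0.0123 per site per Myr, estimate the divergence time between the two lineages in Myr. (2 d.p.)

38.52

P = 143/701 ≈ 0.203994 and Q = 233/701 ≈ 0.332382.
Under the Kimura two-parameter model, d = −½ ln(1 − 2P − Q) − ¼ ln(1 − 2Q).
1 − 2P − Q = 0.25963, giving −½ ln(0.25963) = 0.674249.
1 − 2Q = 0.335236, giving −¼ ln(0.335236) = 0.273230.
d = 0.674249 + 0.273230 = 0.947479.
Under a molecular clock d = 2μt, so t = d/(2μ) = 0.947479 / (2 × 0.0123) = 38.52 Myr.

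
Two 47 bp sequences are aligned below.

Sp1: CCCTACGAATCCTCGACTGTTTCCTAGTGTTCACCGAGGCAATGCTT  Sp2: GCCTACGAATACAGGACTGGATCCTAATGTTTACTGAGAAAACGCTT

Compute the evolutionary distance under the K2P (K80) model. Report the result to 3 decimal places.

0.313

Of 47 sites, 5 differences are transitions and 7 are transversions, so P = 5/47 ≈ 0.106383 and Q = 7/47 ≈ 0.148936.
Under the Kimura two-parameter model, d = −½ ln(1 − 2P − Q) − ¼ ln(1 − 2Q).
1 − 2P − Q = 0.638298, giving −½ ln(0.638298) = 0.224475.
1 − 2Q = 0.702128, giving −¼ ln(0.702128) = 0.088410.
d = 0.224475 + 0.088410 = 0.312885.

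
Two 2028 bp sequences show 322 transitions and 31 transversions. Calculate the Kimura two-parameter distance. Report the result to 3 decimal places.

P = 322/2028 ≈ 0.158777 and Q = 31/2028 ≈ 0.015286.
Under the Kimura two-parameter model, d = −½ ln(1 − 2P − Q) − ¼ ln(1 − 2Q).
1 − 2P − Q = 0.66716, giving −½ ln(0.66716) = 0.202363.
1 − 2Q = 0.969428, giving −¼ ln(0.969428) = 0.007762.
d = 0.202363 + 0.007762 = 0.210125.

0.210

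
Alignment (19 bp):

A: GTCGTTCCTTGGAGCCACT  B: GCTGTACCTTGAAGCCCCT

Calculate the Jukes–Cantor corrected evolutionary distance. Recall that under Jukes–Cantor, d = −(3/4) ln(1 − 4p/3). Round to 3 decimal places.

0.324

The sequences differ at 5 of 19 sites (2, 3, 6, 12, 17), so p = 5/19 ≈ 0.263158.
d = −(3/4) ln(1 − 4p/3) = −0.75 ln(1 − 0.350877) = −0.75 ln(0.649123)
  = −0.75 × (-0.432133) = 0.324100 substitutions/site.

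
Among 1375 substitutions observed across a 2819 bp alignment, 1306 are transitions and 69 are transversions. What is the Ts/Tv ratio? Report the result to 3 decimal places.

18.928

R = 1306/69 = 18.927536… ≈ 18.928 (to 3 d.p.).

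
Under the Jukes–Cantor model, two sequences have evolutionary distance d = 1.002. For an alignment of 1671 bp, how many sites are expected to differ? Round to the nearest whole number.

Invert JC69: p = (3/4)(1 − e^(−4d/3)) = 0.75 × (1 − e^(-1.336)) = 0.75 × (1 − 0.262895) = 0.552829.
Expected differing sites = pL ≈ 0.552829 × 1671 = 923.777259 ≈ 924.

924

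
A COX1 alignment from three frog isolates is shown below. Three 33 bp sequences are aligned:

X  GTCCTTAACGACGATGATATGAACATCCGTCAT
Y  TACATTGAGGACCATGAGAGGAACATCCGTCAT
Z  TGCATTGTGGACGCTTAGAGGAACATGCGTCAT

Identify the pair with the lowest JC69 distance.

X–Y: 8/33 differ, p = 0.242, d = 0.293.
X–Z: 11/33 differ, p = 0.333, d = 0.441.
Y–Z: 6/33 differ, p = 0.182, d = 0.208.
The smallest distance is between Y and Z.

Y and Z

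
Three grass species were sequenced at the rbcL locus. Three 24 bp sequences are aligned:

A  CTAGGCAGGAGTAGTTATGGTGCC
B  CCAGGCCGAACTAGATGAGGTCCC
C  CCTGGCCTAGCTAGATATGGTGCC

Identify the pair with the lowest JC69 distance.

B and C

A–B: 8/24 differ, p = 0.333, d = 0.441.
A–C: 8/24 differ, p = 0.333, d = 0.441.
B–C: 6/24 differ, p = 0.250, d = 0.304.
The smallest distance is between B and C.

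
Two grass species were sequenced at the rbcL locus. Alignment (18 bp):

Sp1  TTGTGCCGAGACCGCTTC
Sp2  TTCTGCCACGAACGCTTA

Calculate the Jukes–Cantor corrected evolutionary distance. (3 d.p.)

0.347

The sequences differ at 5 of 18 sites (3, 8, 9, 12, 18), so p = 5/18 ≈ 0.277778.
d = −(3/4) ln(1 − 4p/3) = −0.75 ln(1 − 0.370371) = −0.75 ln(0.629629)
  = −0.75 × (-0.462625) = 0.346969 substitutions/site.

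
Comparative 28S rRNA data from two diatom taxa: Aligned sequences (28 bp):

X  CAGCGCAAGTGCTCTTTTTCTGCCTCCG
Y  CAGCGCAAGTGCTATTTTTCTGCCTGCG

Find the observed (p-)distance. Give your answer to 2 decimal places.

The sequences differ at 2 of 28 positions (sites 14, 26).
p = 2/28 = 0.071428… ≈ 0.07 (to 2 d.p.).

0.07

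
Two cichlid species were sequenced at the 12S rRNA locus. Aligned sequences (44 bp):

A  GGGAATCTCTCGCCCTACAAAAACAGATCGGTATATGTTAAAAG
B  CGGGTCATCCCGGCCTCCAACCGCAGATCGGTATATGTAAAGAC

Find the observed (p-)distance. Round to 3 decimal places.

The sequences differ at 14 of 44 positions.
p = 14/44 = 0.318181… ≈ 0.318 (to 3 d.p.).

0.318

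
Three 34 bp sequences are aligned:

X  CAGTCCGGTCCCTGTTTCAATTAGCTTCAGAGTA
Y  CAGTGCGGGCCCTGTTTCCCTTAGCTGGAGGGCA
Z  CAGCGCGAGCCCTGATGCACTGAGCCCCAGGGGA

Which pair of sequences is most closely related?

X and Y

X–Y: 8/34 differ, p = 0.235, d = 0.282.
X–Z: 12/34 differ, p = 0.353, d = 0.477.
Y–Z: 10/34 differ, p = 0.294, d = 0.373.
The smallest distance is between X and Y.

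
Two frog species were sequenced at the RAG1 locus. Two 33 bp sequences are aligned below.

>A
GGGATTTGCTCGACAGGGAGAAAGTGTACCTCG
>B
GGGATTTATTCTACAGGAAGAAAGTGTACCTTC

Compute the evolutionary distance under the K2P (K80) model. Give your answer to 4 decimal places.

Of 33 sites, 4 differences are transitions and 2 are transversions, so P = 4/33 ≈ 0.121212 and Q = 2/33 ≈ 0.060606.
Under the Kimura two-parameter model, d = −½ ln(1 − 2P − Q) − ¼ ln(1 − 2Q).
1 − 2P − Q = 0.69697, giving −½ ln(0.69697) = 0.180506.
1 − 2Q = 0.878788, giving −¼ ln(0.878788) = 0.032303.
d = 0.180506 + 0.032303 = 0.212809.

0.2128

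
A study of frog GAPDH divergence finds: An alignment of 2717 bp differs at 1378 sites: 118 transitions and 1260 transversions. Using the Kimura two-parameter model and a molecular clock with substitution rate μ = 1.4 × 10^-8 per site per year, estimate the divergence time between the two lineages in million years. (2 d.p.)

37.71

P = 118/2717 ≈ 0.04343 and Q = 1260/2717 ≈ 0.463747.
Under the Kimura two-parameter model, d = −½ ln(1 − 2P − Q) − ¼ ln(1 − 2Q).
1 − 2P − Q = 0.449393, giving −½ ln(0.449393) = 0.399929.
1 − 2Q = 0.072506, giving −¼ ln(0.072506) = 0.656021.
d = 0.399929 + 0.656021 = 1.055950.
Under a molecular clock d = 2μt, so t = d/(2μ) = 1.055950 / (2 × 1.4 × 10^-8) = 37.71 million years.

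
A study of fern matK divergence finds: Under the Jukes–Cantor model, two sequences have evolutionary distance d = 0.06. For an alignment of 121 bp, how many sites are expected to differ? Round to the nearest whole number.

Invert JC69: p = (3/4)(1 − e^(−4d/3)) = 0.75 × (1 − e^(-0.08)) = 0.75 × (1 − 0.923116) = 0.057663.
Expected differing sites = pL ≈ 0.057663 × 121 = 6.977223 ≈ 7.

7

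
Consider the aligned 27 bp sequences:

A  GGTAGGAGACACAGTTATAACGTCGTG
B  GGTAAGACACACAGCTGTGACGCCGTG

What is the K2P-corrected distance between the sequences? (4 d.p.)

Of 27 sites, 5 differences are transitions and 1 are transversions, so P = 5/27 ≈ 0.185185 and Q = 1/27 ≈ 0.037037.
Under the Kimura two-parameter model, d = −½ ln(1 − 2P − Q) − ¼ ln(1 − 2Q).
1 − 2P − Q = 0.592593, giving −½ ln(0.592593) = 0.261624.
1 − 2Q = 0.925926, giving −¼ ln(0.925926) = 0.019240.
d = 0.261624 + 0.019240 = 0.280864.

0.2809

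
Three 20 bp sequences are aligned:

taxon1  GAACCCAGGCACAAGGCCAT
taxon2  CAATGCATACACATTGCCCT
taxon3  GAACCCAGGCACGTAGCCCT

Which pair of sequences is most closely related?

taxon1–taxon2: 8/20 differ, p = 0.400, d = 0.572.
taxon1–taxon3: 4/20 differ, p = 0.200, d = 0.233.
taxon2–taxon3: 7/20 differ, p = 0.350, d = 0.471.
The smallest distance is between taxon1 and taxon3.

taxon1 and taxon3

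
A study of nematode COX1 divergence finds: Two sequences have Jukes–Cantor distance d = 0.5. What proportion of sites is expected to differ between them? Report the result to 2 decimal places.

0.36

p = (3/4)(1 − e^(−4d/3)) = 0.75 × (1 − e^(-0.666667)) = 0.75 × (1 − 0.513417) = 0.364937.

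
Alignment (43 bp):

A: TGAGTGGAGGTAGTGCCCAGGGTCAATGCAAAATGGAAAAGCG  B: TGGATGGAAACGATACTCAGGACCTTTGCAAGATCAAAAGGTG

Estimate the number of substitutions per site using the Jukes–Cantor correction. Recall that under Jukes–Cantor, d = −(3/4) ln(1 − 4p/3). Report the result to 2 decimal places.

0.61

The sequences differ at 18 of 43 sites, so p = 18/43 ≈ 0.418605.
d = −(3/4) ln(1 − 4p/3) = −0.75 ln(1 − 0.55814) = −0.75 ln(0.44186)
  = −0.75 × (-0.816762) = 0.612572 substitutions/site.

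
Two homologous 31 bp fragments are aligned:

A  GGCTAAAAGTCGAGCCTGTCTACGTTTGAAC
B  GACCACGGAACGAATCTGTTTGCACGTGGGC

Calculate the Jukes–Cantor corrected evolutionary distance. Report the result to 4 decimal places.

0.8740

The sequences differ at 16 of 31 sites, so p = 16/31 ≈ 0.516129.
d = −(3/4) ln(1 − 4p/3) = −0.75 ln(1 − 0.688172) = −0.75 ln(0.311828)
  = −0.75 × (-1.165304) = 0.873978 substitutions/site.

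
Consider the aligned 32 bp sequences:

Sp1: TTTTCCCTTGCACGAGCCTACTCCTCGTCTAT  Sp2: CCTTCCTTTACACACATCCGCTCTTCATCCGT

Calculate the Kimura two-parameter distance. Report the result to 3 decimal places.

0.944

Of 32 sites, 13 differences are transitions and 1 are transversions, so P = 13/32 = 0.40625 and Q = 1/32 = 0.03125.
Under the Kimura two-parameter model, d = −½ ln(1 − 2P − Q) − ¼ ln(1 − 2Q).
1 − 2P − Q = 0.15625, giving −½ ln(0.15625) = 0.928149.
1 − 2Q = 0.9375, giving −¼ ln(0.9375) = 0.016135.
d = 0.928149 + 0.016135 = 0.944284.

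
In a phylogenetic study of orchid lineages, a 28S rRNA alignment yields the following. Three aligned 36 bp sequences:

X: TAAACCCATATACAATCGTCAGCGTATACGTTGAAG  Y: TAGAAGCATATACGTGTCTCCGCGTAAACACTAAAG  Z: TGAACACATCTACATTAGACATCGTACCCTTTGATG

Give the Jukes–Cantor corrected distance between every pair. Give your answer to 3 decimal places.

d(X,Y) = 0.493, d(X,Z) = 0.392, d(Y,Z) = 0.824

X–Y: 13/36 sites differ → p ≈ 0.361111, d = −0.75 ln(1 − 0.481481) = 0.492584 ≈ 0.493.
X–Z: 11/36 sites differ → p ≈ 0.305556, d = −0.75 ln(1 − 0.407408) = 0.392437 ≈ 0.392.
Y–Z: 18/36 sites differ → p = 0.5, d = −0.75 ln(1 − 0.666667) = 0.823960 ≈ 0.824.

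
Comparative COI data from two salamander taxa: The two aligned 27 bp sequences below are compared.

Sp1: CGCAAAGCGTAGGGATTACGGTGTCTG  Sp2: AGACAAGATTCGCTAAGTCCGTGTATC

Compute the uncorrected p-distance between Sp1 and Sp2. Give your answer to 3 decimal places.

0.519

The sequences differ at 14 of 27 positions.
p = 14/27 = 0.518518… ≈ 0.519 (to 3 d.p.).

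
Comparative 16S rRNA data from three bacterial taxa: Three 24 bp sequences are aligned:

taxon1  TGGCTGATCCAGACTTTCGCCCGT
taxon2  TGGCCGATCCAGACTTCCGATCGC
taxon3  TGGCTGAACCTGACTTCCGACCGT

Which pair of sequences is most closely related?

taxon1 and taxon3

taxon1–taxon2: 5/24 differ, p = 0.208, d = 0.244.
taxon1–taxon3: 4/24 differ, p = 0.167, d = 0.188.
taxon2–taxon3: 5/24 differ, p = 0.208, d = 0.244.
The smallest distance is between taxon1 and taxon3.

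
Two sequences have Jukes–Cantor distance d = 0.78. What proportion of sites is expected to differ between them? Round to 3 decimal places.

p = (3/4)(1 − e^(−4d/3)) = 0.75 × (1 − e^(-1.04)) = 0.75 × (1 − 0.353455) = 0.484909.

0.485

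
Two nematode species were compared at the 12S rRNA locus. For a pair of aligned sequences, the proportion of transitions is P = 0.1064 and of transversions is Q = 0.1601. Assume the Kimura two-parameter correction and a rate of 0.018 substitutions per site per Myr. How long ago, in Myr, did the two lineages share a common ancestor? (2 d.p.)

9.16

Under the Kimura two-parameter model, d = −½ ln(1 − 2P − Q) − ¼ ln(1 − 2Q).
1 − 2P − Q = 0.6271, giving −½ ln(0.6271) = 0.233325.
1 − 2Q = 0.6798, giving −¼ ln(0.6798) = 0.096489.
d = 0.233325 + 0.096489 = 0.329814.
Under a molecular clock d = 2μt, so t = d/(2μ) = 0.329814 / (2 × 0.018) = 9.16 Myr.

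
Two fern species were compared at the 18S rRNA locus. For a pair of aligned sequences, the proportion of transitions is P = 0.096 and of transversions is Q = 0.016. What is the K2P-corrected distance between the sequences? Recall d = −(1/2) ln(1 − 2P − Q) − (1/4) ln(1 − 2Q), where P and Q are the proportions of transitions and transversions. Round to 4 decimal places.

0.1247

Under the Kimura two-parameter model, d = −½ ln(1 − 2P − Q) − ¼ ln(1 − 2Q).
1 − 2P − Q = 0.792, giving −½ ln(0.792) = 0.116597.
1 − 2Q = 0.968, giving −¼ ln(0.968) = 0.008131.
d = 0.116597 + 0.008131 = 0.124728.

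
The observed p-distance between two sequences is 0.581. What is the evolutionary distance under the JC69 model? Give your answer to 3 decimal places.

d = −(3/4) ln(1 − 4p/3) = −0.75 ln(1 − 0.774667) = −0.75 ln(0.225333)
  = −0.75 × (-1.490176) = 1.117632 substitutions/site.

1.118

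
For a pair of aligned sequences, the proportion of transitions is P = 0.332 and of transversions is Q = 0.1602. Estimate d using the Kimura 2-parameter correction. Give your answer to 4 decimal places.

0.9658

Under the Kimura two-parameter model, d = −½ ln(1 − 2P − Q) − ¼ ln(1 − 2Q).
1 − 2P − Q = 0.1758, giving −½ ln(0.1758) = 0.869204.
1 − 2Q = 0.6796, giving −¼ ln(0.6796) = 0.096563.
d = 0.869204 + 0.096563 = 0.965767.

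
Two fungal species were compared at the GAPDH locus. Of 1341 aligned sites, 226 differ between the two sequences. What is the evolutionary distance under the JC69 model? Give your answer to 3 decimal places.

p = 226/1341 ≈ 0.168531.
d = −(3/4) ln(1 − 4p/3) = −0.75 ln(1 − 0.224708) = −0.75 ln(0.775292)
  = −0.75 × (-0.254516) = 0.190887 substitutions/site.

0.191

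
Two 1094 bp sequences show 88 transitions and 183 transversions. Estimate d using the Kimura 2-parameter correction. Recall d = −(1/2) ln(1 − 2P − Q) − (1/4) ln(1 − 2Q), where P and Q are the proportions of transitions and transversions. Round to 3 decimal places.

P = 88/1094 ≈ 0.080439 and Q = 183/1094 ≈ 0.167276.
Under the Kimura two-parameter model, d = −½ ln(1 − 2P − Q) − ¼ ln(1 − 2Q).
1 − 2P − Q = 0.671846, giving −½ ln(0.671846) = 0.198863.
1 − 2Q = 0.665448, giving −¼ ln(0.665448) = 0.101824.
d = 0.198863 + 0.101824 = 0.300687.

0.301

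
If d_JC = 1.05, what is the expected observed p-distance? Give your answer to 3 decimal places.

0.565

p = (3/4)(1 − e^(−4d/3)) = 0.75 × (1 − e^(-1.4)) = 0.75 × (1 − 0.246597) = 0.565052.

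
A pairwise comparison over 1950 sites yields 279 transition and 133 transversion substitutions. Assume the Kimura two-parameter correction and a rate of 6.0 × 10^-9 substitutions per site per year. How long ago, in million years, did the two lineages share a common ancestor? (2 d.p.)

21.29

P = 279/1950 ≈ 0.143077 and Q = 133/1950 ≈ 0.068205.
Under the Kimura two-parameter model, d = −½ ln(1 − 2P − Q) − ¼ ln(1 − 2Q).
1 − 2P − Q = 0.645641, giving −½ ln(0.645641) = 0.218756.
1 − 2Q = 0.86359, giving −¼ ln(0.86359) = 0.036664.
d = 0.218756 + 0.036664 = 0.255420.
Under a molecular clock d = 2μt, so t = d/(2μ) = 0.255420 / (2 × 6.0 × 10^-9) = 21.29 million years.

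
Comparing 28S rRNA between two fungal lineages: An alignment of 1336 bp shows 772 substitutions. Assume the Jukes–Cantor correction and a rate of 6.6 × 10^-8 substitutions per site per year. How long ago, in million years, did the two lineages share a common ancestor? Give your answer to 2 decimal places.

8.36

p = 772/1336 ≈ 0.577844.
d = −(3/4) ln(1 − 4p/3) = −0.75 ln(1 − 0.770459) = −0.75 ln(0.229541)
  = −0.75 × (-1.471674) = 1.103756 substitutions/site.
Under a molecular clock d = 2μt, so t = d/(2μ) = 1.103756 / (2 × 6.6 × 10^-8) = 8.36 million years.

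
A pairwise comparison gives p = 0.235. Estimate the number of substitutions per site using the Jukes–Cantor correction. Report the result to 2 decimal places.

0.28

d = −(3/4) ln(1 − 4p/3) = −0.75 ln(1 − 0.313333) = −0.75 ln(0.686667)
  = −0.75 × (-0.375906) = 0.281930 substitutions/site.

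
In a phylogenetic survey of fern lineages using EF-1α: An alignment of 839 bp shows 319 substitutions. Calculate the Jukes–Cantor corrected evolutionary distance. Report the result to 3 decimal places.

p = 319/839 ≈ 0.380215.
d = −(3/4) ln(1 − 4p/3) = −0.75 ln(1 − 0.506953) = −0.75 ln(0.493047)
  = −0.75 × (-0.707151) = 0.530363 substitutions/site.

0.530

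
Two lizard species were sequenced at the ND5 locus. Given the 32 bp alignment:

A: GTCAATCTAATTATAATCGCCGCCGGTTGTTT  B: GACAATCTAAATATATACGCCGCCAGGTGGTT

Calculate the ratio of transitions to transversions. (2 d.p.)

Transitions are A↔G and C↔T; transversions are all other mismatches.
Transitions: 1. Transversions: 6.
R = 1/6 = 0.166666… ≈ 0.17 (to 2 d.p.).

0.17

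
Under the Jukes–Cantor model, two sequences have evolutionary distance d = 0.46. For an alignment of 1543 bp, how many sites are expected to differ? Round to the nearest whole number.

531

Invert JC69: p = (3/4)(1 − e^(−4d/3)) = 0.75 × (1 − e^(-0.613333)) = 0.75 × (1 − 0.541543) = 0.343843.
Expected differing sites = pL ≈ 0.343843 × 1543 = 530.549749 ≈ 531.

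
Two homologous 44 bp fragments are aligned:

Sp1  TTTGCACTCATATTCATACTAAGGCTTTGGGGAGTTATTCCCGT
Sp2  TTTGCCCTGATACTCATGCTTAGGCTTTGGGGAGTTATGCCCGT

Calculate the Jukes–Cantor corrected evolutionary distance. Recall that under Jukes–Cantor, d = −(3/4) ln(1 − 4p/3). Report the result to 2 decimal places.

0.15

The sequences differ at 6 of 44 sites (6, 9, 13, 18, 21, 39), so p = 6/44 ≈ 0.136364.
d = −(3/4) ln(1 − 4p/3) = −0.75 ln(1 − 0.181819) = −0.75 ln(0.818181)
  = −0.75 × (-0.200672) = 0.150504 substitutions/site.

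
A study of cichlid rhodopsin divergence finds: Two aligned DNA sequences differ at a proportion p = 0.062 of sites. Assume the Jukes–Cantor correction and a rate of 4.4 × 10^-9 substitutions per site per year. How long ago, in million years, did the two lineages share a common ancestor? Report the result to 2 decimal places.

7.35

d = −(3/4) ln(1 − 4p/3) = −0.75 ln(1 − 0.082667) = −0.75 ln(0.917333)
  = −0.75 × (-0.086285) = 0.064714 substitutions/site.
Under a molecular clock d = 2μt, so t = d/(2μ) = 0.064714 / (2 × 4.4 × 10^-9) = 7.35 million years.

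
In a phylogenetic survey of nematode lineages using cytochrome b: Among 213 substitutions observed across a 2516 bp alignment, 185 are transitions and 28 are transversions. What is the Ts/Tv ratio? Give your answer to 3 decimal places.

R = 185/28 = 6.607142… ≈ 6.607 (to 3 d.p.).

6.607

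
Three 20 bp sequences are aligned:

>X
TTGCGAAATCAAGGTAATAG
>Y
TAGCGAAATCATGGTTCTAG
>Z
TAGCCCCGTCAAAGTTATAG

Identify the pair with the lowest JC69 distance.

X–Y: 4/20 differ, p = 0.200, d = 0.233.
X–Z: 7/20 differ, p = 0.350, d = 0.471.
Y–Z: 7/20 differ, p = 0.350, d = 0.471.
The smallest distance is between X and Y.

X and Y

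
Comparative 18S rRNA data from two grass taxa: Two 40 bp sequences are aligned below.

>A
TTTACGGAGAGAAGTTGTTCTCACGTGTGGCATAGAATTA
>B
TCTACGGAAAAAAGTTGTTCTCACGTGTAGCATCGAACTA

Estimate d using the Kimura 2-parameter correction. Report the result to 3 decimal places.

Of 40 sites, 5 differences are transitions and 1 are transversions, so P = 5/40 = 0.125 and Q = 1/40 = 0.025.
Under the Kimura two-parameter model, d = −½ ln(1 − 2P − Q) − ¼ ln(1 − 2Q).
1 − 2P − Q = 0.725, giving −½ ln(0.725) = 0.160792.
1 − 2Q = 0.95, giving −¼ ln(0.95) = 0.012823.
d = 0.160792 + 0.012823 = 0.173615.

0.174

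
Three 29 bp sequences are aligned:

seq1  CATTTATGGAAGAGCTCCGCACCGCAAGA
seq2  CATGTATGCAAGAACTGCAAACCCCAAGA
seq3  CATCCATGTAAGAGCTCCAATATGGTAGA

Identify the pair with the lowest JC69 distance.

seq1 and seq2

seq1–seq2: 7/29 differ, p = 0.241, d = 0.291.
seq1–seq3: 10/29 differ, p = 0.345, d = 0.462.
seq2–seq3: 11/29 differ, p = 0.379, d = 0.529.
The smallest distance is between seq1 and seq2.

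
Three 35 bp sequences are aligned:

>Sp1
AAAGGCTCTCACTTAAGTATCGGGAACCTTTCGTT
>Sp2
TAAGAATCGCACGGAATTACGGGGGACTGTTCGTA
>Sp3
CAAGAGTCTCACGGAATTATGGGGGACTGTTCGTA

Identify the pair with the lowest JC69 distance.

Sp1–Sp2: 13/35 differ, p = 0.371, d = 0.513.
Sp1–Sp3: 11/35 differ, p = 0.314, d = 0.407.
Sp2–Sp3: 4/35 differ, p = 0.114, d = 0.124.
The smallest distance is between Sp2 and Sp3.

Sp2 and Sp3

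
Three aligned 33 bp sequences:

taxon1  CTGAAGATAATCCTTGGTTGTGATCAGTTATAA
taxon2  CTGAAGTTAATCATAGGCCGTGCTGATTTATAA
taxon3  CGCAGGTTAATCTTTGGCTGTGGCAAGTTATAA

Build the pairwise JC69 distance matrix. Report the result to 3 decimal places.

d(taxon1,taxon2) = 0.293, d(taxon1,taxon3) = 0.339, d(taxon2,taxon3) = 0.388

taxon1–taxon2: 8/33 sites differ → p ≈ 0.242424, d = −0.75 ln(1 − 0.323232) = 0.292820 ≈ 0.293.
taxon1–taxon3: 9/33 sites differ → p ≈ 0.272727, d = −0.75 ln(1 − 0.363636) = 0.338988 ≈ 0.339.
taxon2–taxon3: 10/33 sites differ → p ≈ 0.30303, d = −0.75 ln(1 − 0.40404) = 0.388186 ≈ 0.388.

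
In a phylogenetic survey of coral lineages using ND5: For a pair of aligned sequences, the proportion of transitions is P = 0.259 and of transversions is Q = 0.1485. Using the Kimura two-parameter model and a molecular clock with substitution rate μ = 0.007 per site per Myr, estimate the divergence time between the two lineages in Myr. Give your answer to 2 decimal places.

45.51

Under the Kimura two-parameter model, d = −½ ln(1 − 2P − Q) − ¼ ln(1 − 2Q).
1 − 2P − Q = 0.3335, giving −½ ln(0.3335) = 0.549056.
1 − 2Q = 0.703, giving −¼ ln(0.703) = 0.088100.
d = 0.549056 + 0.088100 = 0.637156.
Under a molecular clock d = 2μt, so t = d/(2μ) = 0.637156 / (2 × 0.007) = 45.51 Myr.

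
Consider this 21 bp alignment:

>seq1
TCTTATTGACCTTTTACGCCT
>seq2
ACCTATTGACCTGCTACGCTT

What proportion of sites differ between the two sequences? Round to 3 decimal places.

0.238

The sequences differ at 5 of 21 positions (sites 1, 3, 13, 14, 20).
p = 5/21 = 0.238095… ≈ 0.238 (to 3 d.p.).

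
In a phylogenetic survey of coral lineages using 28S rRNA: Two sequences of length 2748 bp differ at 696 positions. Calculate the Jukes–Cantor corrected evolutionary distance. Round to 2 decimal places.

p = 696/2748 ≈ 0.253275.
d = −(3/4) ln(1 − 4p/3) = −0.75 ln(1 − 0.3377) = −0.75 ln(0.6623)
  = −0.75 × (-0.412037) = 0.309028 substitutions/site.

0.31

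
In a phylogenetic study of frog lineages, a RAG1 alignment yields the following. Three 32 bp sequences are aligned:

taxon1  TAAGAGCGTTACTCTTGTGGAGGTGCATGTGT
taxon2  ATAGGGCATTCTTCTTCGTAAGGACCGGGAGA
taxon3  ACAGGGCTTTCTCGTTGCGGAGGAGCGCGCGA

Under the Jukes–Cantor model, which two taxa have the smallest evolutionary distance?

taxon2 and taxon3

taxon1–taxon2: 16/32 differ, p = 0.500, d = 0.824.
taxon1–taxon3: 14/32 differ, p = 0.438, d = 0.657.
taxon2–taxon3: 11/32 differ, p = 0.344, d = 0.460.
The smallest distance is between taxon2 and taxon3.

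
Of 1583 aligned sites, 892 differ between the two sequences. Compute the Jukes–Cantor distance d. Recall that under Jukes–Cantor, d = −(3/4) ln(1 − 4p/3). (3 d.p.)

1.044

p = 892/1583 ≈ 0.563487.
d = −(3/4) ln(1 − 4p/3) = −0.75 ln(1 − 0.751316) = −0.75 ln(0.248684)
  = −0.75 × (-1.391572) = 1.043679 substitutions/site.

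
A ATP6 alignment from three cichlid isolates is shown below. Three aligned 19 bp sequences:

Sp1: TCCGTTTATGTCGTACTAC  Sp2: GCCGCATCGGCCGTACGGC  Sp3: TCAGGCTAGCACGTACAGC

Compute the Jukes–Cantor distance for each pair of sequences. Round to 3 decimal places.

Sp1–Sp2: 8/19 sites differ → p ≈ 0.421053, d = −0.75 ln(1 − 0.561404) = 0.618132 ≈ 0.618.
Sp1–Sp3: 8/19 sites differ → p ≈ 0.421053, d = −0.75 ln(1 − 0.561404) = 0.618132 ≈ 0.618.
Sp2–Sp3: 8/19 sites differ → p ≈ 0.421053, d = −0.75 ln(1 − 0.561404) = 0.618132 ≈ 0.618.

d(Sp1,Sp2) = 0.618, d(Sp1,Sp3) = 0.618, d(Sp2,Sp3) = 0.618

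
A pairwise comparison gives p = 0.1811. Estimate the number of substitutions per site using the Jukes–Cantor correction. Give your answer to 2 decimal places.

d = −(3/4) ln(1 − 4p/3) = −0.75 ln(1 − 0.241467) = −0.75 ln(0.758533)
  = −0.75 × (-0.276369) = 0.207277 substitutions/site.

0.21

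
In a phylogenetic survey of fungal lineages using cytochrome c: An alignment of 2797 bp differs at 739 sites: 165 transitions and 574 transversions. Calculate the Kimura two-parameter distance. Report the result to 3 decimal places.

0.327

P = 165/2797 ≈ 0.058992 and Q = 574/2797 ≈ 0.20522.
Under the Kimura two-parameter model, d = −½ ln(1 − 2P − Q) − ¼ ln(1 − 2Q).
1 − 2P − Q = 0.676796, giving −½ ln(0.676796) = 0.195193.
1 − 2Q = 0.58956, giving −¼ ln(0.58956) = 0.132095.
d = 0.195193 + 0.132095 = 0.327288.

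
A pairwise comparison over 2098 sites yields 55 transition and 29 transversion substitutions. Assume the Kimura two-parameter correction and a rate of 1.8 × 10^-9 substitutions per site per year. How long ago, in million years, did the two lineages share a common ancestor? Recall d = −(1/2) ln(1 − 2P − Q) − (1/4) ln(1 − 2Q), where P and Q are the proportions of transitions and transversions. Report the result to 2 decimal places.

P = 55/2098 ≈ 0.026215 and Q = 29/2098 ≈ 0.013823.
Under the Kimura two-parameter model, d = −½ ln(1 − 2P − Q) − ¼ ln(1 − 2Q).
1 − 2P − Q = 0.933747, giving −½ ln(0.933747) = 0.034275.
1 − 2Q = 0.972354, giving −¼ ln(0.972354) = 0.007009.
d = 0.034275 + 0.007009 = 0.041284.
Under a molecular clock d = 2μt, so t = d/(2μ) = 0.041284 / (2 × 1.8 × 10^-9) = 11.47 million years.

11.47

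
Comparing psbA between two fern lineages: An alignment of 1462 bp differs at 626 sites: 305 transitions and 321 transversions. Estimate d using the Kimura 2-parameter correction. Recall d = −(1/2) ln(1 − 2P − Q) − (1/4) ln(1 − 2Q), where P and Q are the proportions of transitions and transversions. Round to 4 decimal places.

0.6510

P = 305/1462 ≈ 0.208618 and Q = 321/1462 ≈ 0.219562.
Under the Kimura two-parameter model, d = −½ ln(1 − 2P − Q) − ¼ ln(1 − 2Q).
1 − 2P − Q = 0.363202, giving −½ ln(0.363202) = 0.506398.
1 − 2Q = 0.560876, giving −¼ ln(0.560876) = 0.144564.
d = 0.506398 + 0.144564 = 0.650962.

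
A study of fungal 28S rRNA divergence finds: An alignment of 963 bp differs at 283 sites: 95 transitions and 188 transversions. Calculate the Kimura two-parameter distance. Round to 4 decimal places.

P = 95/963 ≈ 0.09865 and Q = 188/963 ≈ 0.195223.
Under the Kimura two-parameter model, d = −½ ln(1 − 2P − Q) − ¼ ln(1 − 2Q).
1 − 2P − Q = 0.607477, giving −½ ln(0.607477) = 0.249220.
1 − 2Q = 0.609554, giving −¼ ln(0.609554) = 0.123757.
d = 0.249220 + 0.123757 = 0.372977.

0.3730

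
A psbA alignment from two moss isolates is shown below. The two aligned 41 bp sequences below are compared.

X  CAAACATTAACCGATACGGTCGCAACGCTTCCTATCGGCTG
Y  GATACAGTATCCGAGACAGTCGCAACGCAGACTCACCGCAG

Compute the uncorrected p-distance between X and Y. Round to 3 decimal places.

0.317

The sequences differ at 13 of 41 positions.
p = 13/41 = 0.317073… ≈ 0.317 (to 3 d.p.).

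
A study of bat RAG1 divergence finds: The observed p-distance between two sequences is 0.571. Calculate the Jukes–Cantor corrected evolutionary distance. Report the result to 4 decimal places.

d = −(3/4) ln(1 − 4p/3) = −0.75 ln(1 − 0.761333) = −0.75 ln(0.238667)
  = −0.75 × (-1.432686) = 1.074515 substitutions/site.

1.0745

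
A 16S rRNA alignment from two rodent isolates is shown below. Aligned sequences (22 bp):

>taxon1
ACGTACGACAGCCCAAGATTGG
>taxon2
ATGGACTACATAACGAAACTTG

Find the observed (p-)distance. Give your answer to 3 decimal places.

0.455

The sequences differ at 10 of 22 positions (sites 2, 4, 7, 11, 12, 13, 15, 17, 19, 21).
p = 10/22 = 0.454545… ≈ 0.455 (to 3 d.p.).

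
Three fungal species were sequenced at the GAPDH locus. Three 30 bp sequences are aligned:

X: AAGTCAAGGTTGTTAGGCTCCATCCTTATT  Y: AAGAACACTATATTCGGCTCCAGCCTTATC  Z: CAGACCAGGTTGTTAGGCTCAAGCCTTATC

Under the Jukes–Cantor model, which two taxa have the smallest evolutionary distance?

X–Y: 10/30 differ, p = 0.333, d = 0.441.
X–Z: 6/30 differ, p = 0.200, d = 0.233.
Y–Z: 8/30 differ, p = 0.267, d = 0.330.
The smallest distance is between X and Z.

X and Z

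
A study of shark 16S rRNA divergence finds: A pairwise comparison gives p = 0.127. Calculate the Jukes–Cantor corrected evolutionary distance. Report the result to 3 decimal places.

0.139

d = −(3/4) ln(1 − 4p/3) = −0.75 ln(1 − 0.169333) = −0.75 ln(0.830667)
  = −0.75 × (-0.185526) = 0.139145 substitutions/site.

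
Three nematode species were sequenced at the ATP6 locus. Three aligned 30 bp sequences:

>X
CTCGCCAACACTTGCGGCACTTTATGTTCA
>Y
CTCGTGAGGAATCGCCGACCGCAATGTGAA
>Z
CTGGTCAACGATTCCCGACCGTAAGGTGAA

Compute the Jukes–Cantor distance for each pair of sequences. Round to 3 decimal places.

X–Y: 14/30 sites differ → p ≈ 0.466667, d = −0.75 ln(1 − 0.622223) = 0.730088 ≈ 0.730.
X–Z: 13/30 sites differ → p ≈ 0.433333, d = −0.75 ln(1 − 0.577777) = 0.646666 ≈ 0.647.
Y–Z: 9/30 sites differ → p = 0.3, d = −0.75 ln(1 − 0.4) = 0.383119 ≈ 0.383.

d(X,Y) = 0.730, d(X,Z) = 0.647, d(Y,Z) = 0.383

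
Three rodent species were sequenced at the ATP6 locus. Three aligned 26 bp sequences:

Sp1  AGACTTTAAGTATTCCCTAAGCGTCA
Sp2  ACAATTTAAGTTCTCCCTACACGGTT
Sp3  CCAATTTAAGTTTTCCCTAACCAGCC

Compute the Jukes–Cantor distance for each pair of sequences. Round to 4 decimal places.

Sp1–Sp2: 9/26 sites differ → p ≈ 0.346154, d = −0.75 ln(1 − 0.461539) = 0.464280 ≈ 0.4643.
Sp1–Sp3: 8/26 sites differ → p ≈ 0.307692, d = −0.75 ln(1 − 0.410256) = 0.396050 ≈ 0.3961.
Sp2–Sp3: 7/26 sites differ → p ≈ 0.269231, d = −0.75 ln(1 − 0.358975) = 0.333515 ≈ 0.3335.

d(Sp1,Sp2) = 0.4643, d(Sp1,Sp3) = 0.3961, d(Sp2,Sp3) = 0.3335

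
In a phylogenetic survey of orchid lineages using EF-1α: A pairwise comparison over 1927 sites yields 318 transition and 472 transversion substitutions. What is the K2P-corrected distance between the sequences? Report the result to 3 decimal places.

0.596

P = 318/1927 ≈ 0.165023 and Q = 472/1927 ≈ 0.24494.
Under the Kimura two-parameter model, d = −½ ln(1 − 2P − Q) − ¼ ln(1 − 2Q).
1 − 2P − Q = 0.425014, giving −½ ln(0.425014) = 0.427817.
1 − 2Q = 0.51012, giving −¼ ln(0.51012) = 0.168277.
d = 0.427817 + 0.168277 = 0.596094.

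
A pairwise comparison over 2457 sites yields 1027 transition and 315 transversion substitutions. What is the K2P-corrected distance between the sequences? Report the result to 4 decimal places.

1.7387

P = 1027/2457 ≈ 0.417989 and Q = 315/2457 ≈ 0.128205.
Under the Kimura two-parameter model, d = −½ ln(1 − 2P − Q) − ¼ ln(1 − 2Q).
1 − 2P − Q = 0.035817, giving −½ ln(0.035817) = 1.664666.
1 − 2Q = 0.74359, giving −¼ ln(0.74359) = 0.074066.
d = 1.664666 + 0.074066 = 1.738732.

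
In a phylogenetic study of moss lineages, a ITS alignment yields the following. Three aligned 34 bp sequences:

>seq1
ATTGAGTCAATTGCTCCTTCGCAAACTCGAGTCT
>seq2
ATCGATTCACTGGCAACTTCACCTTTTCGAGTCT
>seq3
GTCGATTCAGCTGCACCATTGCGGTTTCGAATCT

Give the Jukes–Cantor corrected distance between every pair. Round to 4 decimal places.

d(seq1,seq2) = 0.4234, d(seq1,seq3) = 0.5347, d(seq2,seq3) = 0.4234

seq1–seq2: 11/34 sites differ → p ≈ 0.323529, d = −0.75 ln(1 − 0.431372) = 0.423397 ≈ 0.4234.
seq1–seq3: 13/34 sites differ → p ≈ 0.382353, d = −0.75 ln(1 − 0.509804) = 0.534712 ≈ 0.5347.
seq2–seq3: 11/34 sites differ → p ≈ 0.323529, d = −0.75 ln(1 − 0.431372) = 0.423397 ≈ 0.4234.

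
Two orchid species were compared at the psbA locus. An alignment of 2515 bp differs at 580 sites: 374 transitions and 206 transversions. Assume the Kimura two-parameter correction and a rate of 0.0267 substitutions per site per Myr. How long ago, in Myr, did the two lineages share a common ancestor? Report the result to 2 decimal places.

5.30

P = 374/2515 ≈ 0.148708 and Q = 206/2515 ≈ 0.081909.
Under the Kimura two-parameter model, d = −½ ln(1 − 2P − Q) − ¼ ln(1 − 2Q).
1 − 2P − Q = 0.620675, giving −½ ln(0.620675) = 0.238474.
1 − 2Q = 0.836182, giving −¼ ln(0.836182) = 0.044727.
d = 0.238474 + 0.044727 = 0.283201.
Under a molecular clock d = 2μt, so t = d/(2μ) = 0.283201 / (2 × 0.0267) = 5.30 Myr.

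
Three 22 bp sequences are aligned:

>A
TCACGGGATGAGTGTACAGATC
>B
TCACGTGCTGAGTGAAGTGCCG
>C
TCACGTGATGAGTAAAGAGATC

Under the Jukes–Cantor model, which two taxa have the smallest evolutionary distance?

A–B: 8/22 differ, p = 0.364, d = 0.497.
A–C: 4/22 differ, p = 0.182, d = 0.208.
B–C: 6/22 differ, p = 0.273, d = 0.339.
The smallest distance is between A and C.

A and C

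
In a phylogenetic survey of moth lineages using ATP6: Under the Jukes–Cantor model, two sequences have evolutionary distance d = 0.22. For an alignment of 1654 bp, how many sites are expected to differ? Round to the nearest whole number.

Invert JC69: p = (3/4)(1 − e^(−4d/3)) = 0.75 × (1 − e^(-0.293333)) = 0.75 × (1 − 0.745774) = 0.190670.
Expected differing sites = pL ≈ 0.190670 × 1654 = 315.36818 ≈ 315.

315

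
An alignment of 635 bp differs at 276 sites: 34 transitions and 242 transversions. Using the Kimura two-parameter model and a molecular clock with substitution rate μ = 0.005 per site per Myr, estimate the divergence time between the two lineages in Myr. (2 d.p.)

P = 34/635 ≈ 0.053543 and Q = 242/635 ≈ 0.381102.
Under the Kimura two-parameter model, d = −½ ln(1 − 2P − Q) − ¼ ln(1 − 2Q).
1 − 2P − Q = 0.511812, giving −½ ln(0.511812) = 0.334899.
1 − 2Q = 0.237796, giving −¼ ln(0.237796) = 0.359086.
d = 0.334899 + 0.359086 = 0.693985.
Under a molecular clock d = 2μt, so t = d/(2μ) = 0.693985 / (2 × 0.005) = 69.40 Myr.

69.40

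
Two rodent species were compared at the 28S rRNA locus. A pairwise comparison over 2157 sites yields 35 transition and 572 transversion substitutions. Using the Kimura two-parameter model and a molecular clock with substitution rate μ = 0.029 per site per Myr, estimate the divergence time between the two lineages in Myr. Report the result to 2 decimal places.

P = 35/2157 ≈ 0.016226 and Q = 572/2157 ≈ 0.265183.
Under the Kimura two-parameter model, d = −½ ln(1 − 2P − Q) − ¼ ln(1 − 2Q).
1 − 2P − Q = 0.702365, giving −½ ln(0.702365) = 0.176651.
1 − 2Q = 0.469634, giving −¼ ln(0.469634) = 0.188950.
d = 0.176651 + 0.188950 = 0.365601.
Under a molecular clock d = 2μt, so t = d/(2μ) = 0.365601 / (2 × 0.029) = 6.30 Myr.

6.30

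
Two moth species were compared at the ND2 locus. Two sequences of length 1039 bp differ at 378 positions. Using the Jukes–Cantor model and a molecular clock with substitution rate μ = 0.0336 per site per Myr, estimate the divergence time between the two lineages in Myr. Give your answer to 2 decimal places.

p = 378/1039 ≈ 0.363811.
d = −(3/4) ln(1 − 4p/3) = −0.75 ln(1 − 0.485081) = −0.75 ln(0.514919)
  = −0.75 × (-0.663746) = 0.497810 substitutions/site.
Under a molecular clock d = 2μt, so t = d/(2μ) = 0.497810 / (2 × 0.0336) = 7.41 Myr.

7.41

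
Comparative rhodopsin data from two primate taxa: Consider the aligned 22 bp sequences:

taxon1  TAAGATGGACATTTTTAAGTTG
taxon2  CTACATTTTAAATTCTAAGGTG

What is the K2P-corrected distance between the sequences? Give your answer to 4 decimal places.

0.7190

Of 22 sites, 2 differences are transitions and 8 are transversions, so P = 2/22 ≈ 0.090909 and Q = 8/22 ≈ 0.363636.
Under the Kimura two-parameter model, d = −½ ln(1 − 2P − Q) − ¼ ln(1 − 2Q).
1 − 2P − Q = 0.454546, giving −½ ln(0.454546) = 0.394228.
1 − 2Q = 0.272728, giving −¼ ln(0.272728) = 0.324820.
d = 0.394228 + 0.324820 = 0.719048.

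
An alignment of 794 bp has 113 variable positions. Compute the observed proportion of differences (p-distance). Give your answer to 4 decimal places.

0.1423

p = 113/794 = 0.142317… ≈ 0.1423 (to 4 d.p.).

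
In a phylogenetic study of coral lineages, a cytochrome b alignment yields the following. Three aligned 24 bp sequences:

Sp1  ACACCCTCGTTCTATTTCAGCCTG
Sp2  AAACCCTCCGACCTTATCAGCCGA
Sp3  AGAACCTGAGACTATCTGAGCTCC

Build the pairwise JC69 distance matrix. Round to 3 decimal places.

d(Sp1,Sp2) = 0.520, d(Sp1,Sp3) = 0.708, d(Sp2,Sp3) = 0.708

Sp1–Sp2: 9/24 sites differ → p = 0.375, d = −0.75 ln(1 − 0.5) = 0.519860 ≈ 0.520.
Sp1–Sp3: 11/24 sites differ → p ≈ 0.458333, d = −0.75 ln(1 − 0.611111) = 0.708346 ≈ 0.708.
Sp2–Sp3: 11/24 sites differ → p ≈ 0.458333, d = −0.75 ln(1 − 0.611111) = 0.708346 ≈ 0.708.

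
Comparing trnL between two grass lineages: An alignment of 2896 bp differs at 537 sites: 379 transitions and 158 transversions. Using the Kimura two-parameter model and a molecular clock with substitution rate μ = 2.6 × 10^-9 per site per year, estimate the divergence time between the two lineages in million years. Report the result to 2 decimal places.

42.12

P = 379/2896 ≈ 0.13087 and Q = 158/2896 ≈ 0.054558.
Under the Kimura two-parameter model, d = −½ ln(1 − 2P − Q) − ¼ ln(1 − 2Q).
1 − 2P − Q = 0.683702, giving −½ ln(0.683702) = 0.190117.
1 − 2Q = 0.890884, giving −¼ ln(0.890884) = 0.028885.
d = 0.190117 + 0.028885 = 0.219002.
Under a molecular clock d = 2μt, so t = d/(2μ) = 0.219002 / (2 × 2.6 × 10^-9) = 42.12 million years.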